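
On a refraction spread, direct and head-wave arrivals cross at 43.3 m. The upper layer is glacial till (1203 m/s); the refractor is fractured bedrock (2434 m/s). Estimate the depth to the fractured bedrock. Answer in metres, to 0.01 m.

12.60 m

h = (x_cross/2)·√((V₂−V₁)/(V₂+V₁)).
(V₂−V₁)/(V₂+V₁) = (2434−1203)/(2434+1203) = 0.3385; √ = 0.5818.
h = (43.3/2)·0.5818 = 12.60 m.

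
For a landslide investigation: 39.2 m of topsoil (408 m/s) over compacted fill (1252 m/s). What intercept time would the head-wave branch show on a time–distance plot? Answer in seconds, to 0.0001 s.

θ_c = arcsin(V₁/V₂) = arcsin(408/1252) = 19.02°; cos θ_c = 0.9454.
tᵢ = 2h·cos θ_c / V₁ = 2·39.2·0.9454 / 408 = 0.18167 s.

0.1817 s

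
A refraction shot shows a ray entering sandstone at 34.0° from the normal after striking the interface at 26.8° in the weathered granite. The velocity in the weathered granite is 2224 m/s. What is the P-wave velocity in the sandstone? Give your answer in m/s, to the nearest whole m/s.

2758 m/s

Snell's law: sin 26.8°/V₁ = sin 34.0°/V₂.
V₂ = V₁·sin 34.0°/sin 26.8° = 2224 × 1.2402 = 2758.28 m/s.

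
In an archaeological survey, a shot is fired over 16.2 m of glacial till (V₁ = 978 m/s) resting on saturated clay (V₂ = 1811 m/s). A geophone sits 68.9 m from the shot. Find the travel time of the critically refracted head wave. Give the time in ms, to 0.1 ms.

65.9 ms

θ_c = arcsin(V₁/V₂) = arcsin(978/1811) = 32.69°, cos θ_c = 0.8416.
Intercept time tᵢ = 2h cos θ_c / V₁ = 2·16.2·0.8416/978 = 0.02788 s.
t = x/V₂ + tᵢ = 68.9/1811 + 0.02788 = 0.06593 s.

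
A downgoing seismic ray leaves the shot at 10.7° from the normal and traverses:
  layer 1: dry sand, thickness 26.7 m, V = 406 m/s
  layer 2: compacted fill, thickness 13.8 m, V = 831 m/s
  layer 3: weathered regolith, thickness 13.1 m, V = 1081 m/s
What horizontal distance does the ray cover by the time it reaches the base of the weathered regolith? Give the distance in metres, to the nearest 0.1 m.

p = sin θ₁/V₁ = sin 10.7°/406 = 4.5731e-04 s/m is conserved through the stack.
Layer 1: θ = 10.70°; offset = 26.7·tan 10.70° = 5.045 m.
Layer 2: sin θ = p·831 = 0.3800 → θ = 22.34°; offset = 13.8·tan 22.34° = 5.670 m.
Layer 3: sin θ = p·1081 = 0.4943 → θ = 29.63°; offset = 13.1·tan 29.63° = 7.450 m.
Summing the layer offsets gives 18.165 m.

18.2 m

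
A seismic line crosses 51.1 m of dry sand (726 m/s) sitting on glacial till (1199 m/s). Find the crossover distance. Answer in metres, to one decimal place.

x_cross = 2h·√((V₂+V₁)/(V₂−V₁)).
(V₂+V₁)/(V₂−V₁) = (1199+726)/(1199−726) = 4.0698; √ = 2.0174.
x_cross = 2·51.1·2.0174 = 206.17 m.

206.2 m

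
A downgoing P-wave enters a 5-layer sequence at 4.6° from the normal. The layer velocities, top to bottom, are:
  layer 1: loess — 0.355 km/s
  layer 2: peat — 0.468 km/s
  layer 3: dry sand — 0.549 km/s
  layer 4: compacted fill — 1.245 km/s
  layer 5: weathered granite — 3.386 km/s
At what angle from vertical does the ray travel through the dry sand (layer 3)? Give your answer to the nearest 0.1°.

7.1°

Ray parameter p = sin 4.6° / 0.355 = 2.2591e-01 s/km.
sin θ_3 = p·V_3 = 2.2591e-01 × 0.549 = 0.1240.
θ_3 = 7.12° from the vertical.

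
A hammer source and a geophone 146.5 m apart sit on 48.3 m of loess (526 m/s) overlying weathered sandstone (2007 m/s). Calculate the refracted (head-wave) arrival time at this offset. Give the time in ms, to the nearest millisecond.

θ_c = arcsin(V₁/V₂) = arcsin(526/2007) = 15.19°, cos θ_c = 0.9650.
Intercept time tᵢ = 2h cos θ_c / V₁ = 2·48.3·0.9650/526 = 0.17723 s.
t = x/V₂ + tᵢ = 146.5/2007 + 0.17723 = 0.25023 s.

250 ms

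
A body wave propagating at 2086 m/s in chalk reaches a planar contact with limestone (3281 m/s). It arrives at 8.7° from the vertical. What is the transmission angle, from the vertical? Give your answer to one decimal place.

sin θ₁/V₁ = sin θ₂/V₂ ⇒ sin θ₂ = 3281·sin 8.7°/2086 = 3281·0.1513/2086 = 0.2379.
θ₂ = arcsin 0.2379 = 13.76° from the normal.

13.8°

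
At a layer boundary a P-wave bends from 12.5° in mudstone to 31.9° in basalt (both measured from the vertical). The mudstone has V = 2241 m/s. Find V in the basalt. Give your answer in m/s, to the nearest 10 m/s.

Snell's law: sin 12.5°/V₁ = sin 31.9°/V₂.
V₂ = V₁·sin 31.9°/sin 12.5° = 2241 × 2.4415 = 5471.41 m/s.

5470 m/s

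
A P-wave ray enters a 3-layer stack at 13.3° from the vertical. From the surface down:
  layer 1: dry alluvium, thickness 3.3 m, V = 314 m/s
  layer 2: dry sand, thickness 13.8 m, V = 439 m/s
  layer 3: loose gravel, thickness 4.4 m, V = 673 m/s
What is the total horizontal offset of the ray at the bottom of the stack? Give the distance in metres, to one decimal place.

Apply Snell's law at each interface; in layer i the horizontal offset is hᵢ·tan θᵢ.
Layer 1: θ = 13.30°; offset = 3.3·tan 13.30° = 0.780 m.
Layer 2: sin θ = 439·sin 13.3°/314 = 0.3216, θ = 18.76°; offset = 13.8·tan 18.76° = 4.688 m.
Layer 3: sin θ = 673·sin 13.3°/314 = 0.4931, θ = 29.54°; offset = 4.4·tan 29.54° = 2.494 m.
Summing the layer offsets gives 7.961 m.

8.0 m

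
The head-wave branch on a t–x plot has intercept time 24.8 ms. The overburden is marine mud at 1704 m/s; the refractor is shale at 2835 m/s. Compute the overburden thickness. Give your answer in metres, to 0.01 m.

26.44 m

θ_c = arcsin(1704/2835) = 36.95°; cos θ_c = 0.7992.
tᵢ = 2h cos θ_c/V₁ ⇒ h = tᵢ·V₁/(2 cos θ_c) = 0.0248·1704/(2·0.7992) = 26.44 m.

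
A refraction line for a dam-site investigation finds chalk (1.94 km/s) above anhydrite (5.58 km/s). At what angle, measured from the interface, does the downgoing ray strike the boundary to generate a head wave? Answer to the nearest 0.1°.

69.7°

At critical incidence the refracted ray runs along the interface (θ₂ = 90°), so sin θ_c = V₁/V₂.
θ_c = arcsin(1.94/5.58) = arcsin 0.3477 = 20.34°.
Measured from the interface: 90° − 20.34° = 69.66°.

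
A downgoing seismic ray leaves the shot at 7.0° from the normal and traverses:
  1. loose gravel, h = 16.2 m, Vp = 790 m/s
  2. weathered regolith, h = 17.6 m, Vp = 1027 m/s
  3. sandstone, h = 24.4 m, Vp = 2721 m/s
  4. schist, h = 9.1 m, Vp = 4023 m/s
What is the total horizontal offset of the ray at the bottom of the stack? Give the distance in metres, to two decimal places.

23.30 m

Apply Snell's law at each interface; in layer i the horizontal offset is hᵢ·tan θᵢ.
Layer 1: θ = 7.00°; offset = 16.2·tan 7.00° = 1.9891 m.
Layer 2: sin θ = 1027·sin 7.0°/790 = 0.1584, θ = 9.12°; offset = 17.6·tan 9.12° = 2.8240 m.
Layer 3: sin θ = 2721·sin 7.0°/790 = 0.4198, θ = 24.82°; offset = 24.4·tan 24.82° = 11.2843 m.
Layer 4: sin θ = 4023·sin 7.0°/790 = 0.6206, θ = 38.36°; offset = 9.1·tan 38.36° = 7.2024 m.
Σ offsets = 23.2998 m.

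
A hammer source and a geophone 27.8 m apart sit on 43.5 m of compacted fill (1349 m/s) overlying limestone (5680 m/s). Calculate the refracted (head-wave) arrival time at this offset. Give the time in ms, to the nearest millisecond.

68 ms

θ_c = arcsin(V₁/V₂) = arcsin(1349/5680) = 13.74°, cos θ_c = 0.9714.
Intercept time tᵢ = 2h cos θ_c / V₁ = 2·43.5·0.9714/1349 = 0.06265 s.
t = x/V₂ + tᵢ = 27.8/5680 + 0.06265 = 0.06754 s.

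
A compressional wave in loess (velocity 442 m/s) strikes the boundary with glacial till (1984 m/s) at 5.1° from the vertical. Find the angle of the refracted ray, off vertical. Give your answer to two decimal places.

23.52°

sin θ₁/V₁ = sin θ₂/V₂ ⇒ sin θ₂ = 1984·sin 5.1°/442 = 1984·0.0889/442 = 0.3990.
θ₂ = arcsin 0.3990 = 23.52° from the normal.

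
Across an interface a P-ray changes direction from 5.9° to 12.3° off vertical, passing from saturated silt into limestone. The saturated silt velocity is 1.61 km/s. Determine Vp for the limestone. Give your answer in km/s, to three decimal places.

3.337 km/s

sin 5.9° = 0.1028; sin 12.3° = 0.2130.
V₂ = V₁·(sin θ₂/sin θ₁) = 1.61·(0.2130/0.1028) = 3.337 km/s.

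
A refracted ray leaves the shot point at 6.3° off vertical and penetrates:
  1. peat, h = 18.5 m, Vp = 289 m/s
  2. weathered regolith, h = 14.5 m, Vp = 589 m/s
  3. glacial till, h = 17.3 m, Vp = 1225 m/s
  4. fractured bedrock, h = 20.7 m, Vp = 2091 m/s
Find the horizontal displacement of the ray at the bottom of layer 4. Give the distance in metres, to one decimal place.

41.5 m

Ray parameter p = sin 6.3° / 289 m/s = 3.7970e-04 s/m.
Layer 1: θ = 6.30°; offset = 18.5·tan 6.30° = 2.042 m.
Layer 2: sin θ = p·589 = 0.2236 → θ = 12.92°; offset = 14.5·tan 12.92° = 3.327 m.
Layer 3: sin θ = p·1225 = 0.4651 → θ = 27.72°; offset = 17.3·tan 27.72° = 9.090 m.
Layer 4: sin θ = p·2091 = 0.7940 → θ = 52.56°; offset = 20.7·tan 52.56° = 27.033 m.
Summing the layer offsets gives 41.492 m.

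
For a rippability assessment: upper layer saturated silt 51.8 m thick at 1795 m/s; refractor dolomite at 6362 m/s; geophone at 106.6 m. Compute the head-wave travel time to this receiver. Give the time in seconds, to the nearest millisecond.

0.072 s

t = x/V₂ + 2h·√(V₂²−V₁²)/(V₁V₂).
√(V₂²−V₁²) = √(6362²−1795²) = 6103.5 m/s; delay term = 2·51.8·6103.5/(1795·6362) = 0.05537 s.
t = 106.6/6362 + 0.05537 = 0.07213 s.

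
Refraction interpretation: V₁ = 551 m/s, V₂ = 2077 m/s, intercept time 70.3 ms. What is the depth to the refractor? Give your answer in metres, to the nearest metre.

20 m

h = tᵢ·V₁·V₂ / (2·√(V₂²−V₁²)).
√(V₂²−V₁²) = √(2077² − 551²) = 2002.6 m/s.
h = 0.0703 s × 551 × 2077 / (2 × 2002.6) = 20.09 m.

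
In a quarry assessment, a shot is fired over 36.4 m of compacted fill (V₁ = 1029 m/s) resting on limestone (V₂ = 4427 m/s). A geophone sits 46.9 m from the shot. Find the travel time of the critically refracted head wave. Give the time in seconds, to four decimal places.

0.0794 s

θ_c = arcsin(V₁/V₂) = arcsin(1029/4427) = 13.44°, cos θ_c = 0.9726.
Intercept time tᵢ = 2h cos θ_c / V₁ = 2·36.4·0.9726/1029 = 0.06881 s.
t = x/V₂ + tᵢ = 46.9/4427 + 0.06881 = 0.07940 s.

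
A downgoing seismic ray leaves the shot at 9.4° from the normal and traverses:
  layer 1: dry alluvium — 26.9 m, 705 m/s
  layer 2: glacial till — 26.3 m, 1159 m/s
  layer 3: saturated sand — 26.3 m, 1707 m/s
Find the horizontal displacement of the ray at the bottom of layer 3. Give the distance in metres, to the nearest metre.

Apply Snell's law at each interface; in layer i the horizontal offset is hᵢ·tan θᵢ.
Layer 1: θ = 9.40°; offset = 26.9·tan 9.40° = 4.453 m.
Layer 2: sin θ = 1159·sin 9.4°/705 = 0.2685, θ = 15.58°; offset = 26.3·tan 15.58° = 7.331 m.
Layer 3: sin θ = 1707·sin 9.4°/705 = 0.3955, θ = 23.29°; offset = 26.3·tan 23.29° = 11.324 m.
Summing the layer offsets gives 23.108 m.

23 m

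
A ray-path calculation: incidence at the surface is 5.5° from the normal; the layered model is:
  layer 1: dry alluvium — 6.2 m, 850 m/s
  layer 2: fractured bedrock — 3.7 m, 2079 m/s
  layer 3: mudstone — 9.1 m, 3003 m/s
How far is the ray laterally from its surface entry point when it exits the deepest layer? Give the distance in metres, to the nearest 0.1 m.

4.8 m

Apply Snell's law at each interface; in layer i the horizontal offset is hᵢ·tan θᵢ.
Layer 1: θ = 5.50°; offset = 6.2·tan 5.50° = 0.597 m.
Layer 2: sin θ = 2079·sin 5.5°/850 = 0.2344, θ = 13.56°; offset = 3.7·tan 13.56° = 0.892 m.
Layer 3: sin θ = 3003·sin 5.5°/850 = 0.3386, θ = 19.79°; offset = 9.1·tan 19.79° = 3.275 m.
Total horizontal offset = 4.764 m.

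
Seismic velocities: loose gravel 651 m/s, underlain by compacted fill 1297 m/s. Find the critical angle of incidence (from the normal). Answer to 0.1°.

Critical incidence: sin θ_c = V₁/V₂ = 651/1297 = 0.5019.
θ_c = arcsin 0.5019 = 30.13°.

30.1°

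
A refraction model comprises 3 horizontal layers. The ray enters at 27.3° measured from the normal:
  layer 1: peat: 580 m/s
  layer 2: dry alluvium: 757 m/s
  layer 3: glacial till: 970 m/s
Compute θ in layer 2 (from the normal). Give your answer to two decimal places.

36.77°

Snell's law across each interface conserves sin θ / V, so sin θ_2 = V_2·sin θ₁/V₁.
sin θ_2 = 757 × sin 27.3° / 580 = 0.5986.
θ_2 = arcsin 0.5986 = 36.77°.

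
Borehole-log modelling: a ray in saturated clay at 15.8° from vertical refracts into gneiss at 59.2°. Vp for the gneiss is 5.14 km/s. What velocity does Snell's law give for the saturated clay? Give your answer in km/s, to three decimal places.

Snell's law: sin 15.8°/V₁ = sin 59.2°/V₂.
V₁ = V₂·sin 15.8°/sin 59.2° = 5.14 × 0.3170 = 1.629 km/s.

1.629 km/s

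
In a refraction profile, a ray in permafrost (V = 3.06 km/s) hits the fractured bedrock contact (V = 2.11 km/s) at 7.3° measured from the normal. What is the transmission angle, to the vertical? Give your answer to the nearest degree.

Snell's law: sin θ₂ = (V₂/V₁)·sin θ₁ = (2.11/3.06)·sin 7.3° = 0.0876.
θ₂ = arcsin 0.0876 = 5.03° from the normal.

5°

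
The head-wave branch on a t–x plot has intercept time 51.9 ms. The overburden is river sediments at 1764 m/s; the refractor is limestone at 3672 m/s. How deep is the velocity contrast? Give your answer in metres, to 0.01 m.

52.19 m

θ_c = arcsin(1764/3672) = 28.71°; cos θ_c = 0.8771.
tᵢ = 2h cos θ_c/V₁ ⇒ h = tᵢ·V₁/(2 cos θ_c) = 0.0519·1764/(2·0.8771) = 52.19 m.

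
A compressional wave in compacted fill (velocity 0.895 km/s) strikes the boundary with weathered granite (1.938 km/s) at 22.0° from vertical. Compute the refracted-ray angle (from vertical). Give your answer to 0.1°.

sin θ₁/V₁ = sin θ₂/V₂ ⇒ sin θ₂ = 1.938·sin 22.0°/0.895 = 1.938·0.3746/0.895 = 0.8112.
θ₂ = sin⁻¹(0.8112) = 54.21° (from vertical).

54.2°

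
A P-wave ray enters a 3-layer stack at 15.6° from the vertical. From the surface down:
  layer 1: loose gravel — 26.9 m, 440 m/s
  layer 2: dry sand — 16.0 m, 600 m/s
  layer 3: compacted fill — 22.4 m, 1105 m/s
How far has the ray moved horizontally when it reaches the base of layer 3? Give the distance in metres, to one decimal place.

p = sin θ₁/V₁ = sin 15.6°/440 = 6.1118e-04 s/m is conserved through the stack.
Layer 1: θ = 15.60°; offset = 26.9·tan 15.60° = 7.511 m.
Layer 2: sin θ = p·600 = 0.3667 → θ = 21.51°; offset = 16.0·tan 21.51° = 6.307 m.
Layer 3: sin θ = p·1105 = 0.6754 → θ = 42.48°; offset = 22.4·tan 42.48° = 20.513 m.
Total horizontal offset = 34.330 m.

34.3 m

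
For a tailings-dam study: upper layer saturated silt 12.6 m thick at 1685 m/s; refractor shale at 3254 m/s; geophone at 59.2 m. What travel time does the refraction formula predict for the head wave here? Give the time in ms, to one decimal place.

31.0 ms

t = x/V₂ + 2h·√(V₂²−V₁²)/(V₁V₂).
√(V₂²−V₁²) = √(3254²−1685²) = 2783.8 m/s; delay term = 2·12.6·2783.8/(1685·3254) = 0.01279 s.
t = 59.2/3254 + 0.01279 = 0.03099 s.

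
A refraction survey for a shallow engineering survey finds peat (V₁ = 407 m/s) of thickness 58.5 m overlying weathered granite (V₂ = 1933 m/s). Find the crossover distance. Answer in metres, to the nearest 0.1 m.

144.9 m

θ_c = arcsin(407/1933) = 12.15°, so cos θ_c = 0.9776 and tᵢ = 2h cos θ_c/V₁ = 0.2810 s.
At crossover x/V₁ = x/V₂ + tᵢ ⇒ x = tᵢ/(1/V₁ − 1/V₂) = 0.28102/(2.4570e-03 − 5.1733e-04) = 144.88 m.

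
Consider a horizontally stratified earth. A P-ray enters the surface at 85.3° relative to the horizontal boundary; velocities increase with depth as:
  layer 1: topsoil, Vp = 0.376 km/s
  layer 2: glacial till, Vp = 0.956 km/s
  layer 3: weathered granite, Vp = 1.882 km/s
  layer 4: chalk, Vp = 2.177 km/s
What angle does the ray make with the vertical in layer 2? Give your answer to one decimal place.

12.0°

From the normal: θ₁ = 90° − 85.3° = 4.7°.
Ray parameter p = sin 4.7° / 0.376 = 2.1792e-01 s/km.
sin θ_2 = p·V_2 = 2.1792e-01 × 0.956 = 0.2083.
θ_2 = arcsin 0.2083 = 12.02°.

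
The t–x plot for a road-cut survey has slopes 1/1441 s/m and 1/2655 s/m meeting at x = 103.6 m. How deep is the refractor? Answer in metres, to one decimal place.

28.2 m

h = (x_cross/2)·√((V₂−V₁)/(V₂+V₁)).
(V₂−V₁)/(V₂+V₁) = (2655−1441)/(2655+1441) = 0.2964; √ = 0.5444.
h = (103.6/2)·0.5444 = 28.20 m.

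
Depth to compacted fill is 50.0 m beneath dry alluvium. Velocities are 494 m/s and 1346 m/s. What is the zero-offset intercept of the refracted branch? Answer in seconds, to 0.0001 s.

0.1883 s

tᵢ = 2h·√(V₂²−V₁²)/(V₁V₂).
√(V₂²−V₁²) = √(1346²−494²) = 1252.1 m/s.
tᵢ = 2·50.0·1252.1/(494·1346) = 0.18830 s.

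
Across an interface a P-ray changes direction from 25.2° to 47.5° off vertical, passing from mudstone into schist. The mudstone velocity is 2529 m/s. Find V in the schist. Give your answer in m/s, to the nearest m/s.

4379 m/s

Snell's law: sin 25.2°/V₁ = sin 47.5°/V₂.
V₂ = V₁·sin 47.5°/sin 25.2° = 2529 × 1.7316 = 4379.20 m/s.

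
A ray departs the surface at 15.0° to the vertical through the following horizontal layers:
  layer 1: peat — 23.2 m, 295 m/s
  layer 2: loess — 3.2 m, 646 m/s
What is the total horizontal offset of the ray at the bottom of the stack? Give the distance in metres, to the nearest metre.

8 m

p = sin θ₁/V₁ = sin 15.0°/295 = 8.7735e-04 s/m is conserved through the stack.
Layer 1: θ = 15.00°; offset = 23.2·tan 15.00° = 6.216 m.
Layer 2: sin θ = p·646 = 0.5668 → θ = 34.53°; offset = 3.2·tan 34.53° = 2.201 m.
Summing the layer offsets gives 8.418 m.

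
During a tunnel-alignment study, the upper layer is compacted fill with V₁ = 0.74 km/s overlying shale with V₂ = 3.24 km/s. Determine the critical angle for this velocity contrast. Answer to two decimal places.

13.20°

Critical incidence: sin θ_c = V₁/V₂ = 0.74/3.24 = 0.2284.
θ_c = arcsin 0.2284 = 13.20°.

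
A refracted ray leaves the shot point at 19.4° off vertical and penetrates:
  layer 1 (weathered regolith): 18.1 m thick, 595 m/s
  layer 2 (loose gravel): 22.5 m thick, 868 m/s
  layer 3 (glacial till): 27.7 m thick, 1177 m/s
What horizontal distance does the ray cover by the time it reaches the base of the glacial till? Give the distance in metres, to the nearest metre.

43 m

p = sin θ₁/V₁ = sin 19.4°/595 = 5.5825e-04 s/m is conserved through the stack.
Layer 1: θ = 19.40°; offset = 18.1·tan 19.40° = 6.374 m.
Layer 2: sin θ = p·868 = 0.4846 → θ = 28.98°; offset = 22.5·tan 28.98° = 12.464 m.
Layer 3: sin θ = p·1177 = 0.6571 → θ = 41.08°; offset = 27.7·tan 41.08° = 24.144 m.
Total horizontal offset = 42.982 m.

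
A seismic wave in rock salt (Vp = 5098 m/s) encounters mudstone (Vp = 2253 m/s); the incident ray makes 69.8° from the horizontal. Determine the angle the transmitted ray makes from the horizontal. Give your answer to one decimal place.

81.2°

Convert to the normal: θ₁ = 90° − 69.8° = 20.2°.
sin θ₁/V₁ = sin θ₂/V₂ ⇒ sin θ₂ = 2253·sin 20.2°/5098 = 2253·0.3453/5098 = 0.1526.
θ₂ = sin⁻¹(0.1526) = 8.78° (from vertical).
From the interface: 90° − 8.78° = 81.22°.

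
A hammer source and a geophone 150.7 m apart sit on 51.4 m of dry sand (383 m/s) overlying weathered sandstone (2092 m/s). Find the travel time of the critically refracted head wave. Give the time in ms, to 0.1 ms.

335.9 ms

θ_c = arcsin(V₁/V₂) = arcsin(383/2092) = 10.55°, cos θ_c = 0.9831.
Intercept time tᵢ = 2h cos θ_c / V₁ = 2·51.4·0.9831/383 = 0.26387 s.
t = x/V₂ + tᵢ = 150.7/2092 + 0.26387 = 0.33591 s.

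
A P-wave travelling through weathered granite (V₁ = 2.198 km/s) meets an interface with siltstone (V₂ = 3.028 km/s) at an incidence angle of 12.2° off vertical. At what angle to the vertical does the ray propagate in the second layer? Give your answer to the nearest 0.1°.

16.9°

Snell's law: sin θ₂ = (V₂/V₁)·sin θ₁ = (3.028/2.198)·sin 12.2° = 0.2911.
θ₂ = arcsin 0.2911 = 16.93° from the normal.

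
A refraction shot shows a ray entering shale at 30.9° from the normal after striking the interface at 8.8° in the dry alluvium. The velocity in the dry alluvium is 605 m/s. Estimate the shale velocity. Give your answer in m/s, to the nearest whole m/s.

2031 m/s

sin 8.8° = 0.1530; sin 30.9° = 0.5135.
V₂ = V₁·(sin θ₂/sin θ₁) = 605·(0.5135/0.1530) = 2030.86 m/s.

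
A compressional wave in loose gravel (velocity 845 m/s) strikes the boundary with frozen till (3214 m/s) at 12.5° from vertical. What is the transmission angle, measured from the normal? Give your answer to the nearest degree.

55°

sin θ₁/V₁ = sin θ₂/V₂ ⇒ sin θ₂ = 3214·sin 12.5°/845 = 3214·0.2164/845 = 0.8232.
θ₂ = sin⁻¹(0.8232) = 55.41° (from vertical).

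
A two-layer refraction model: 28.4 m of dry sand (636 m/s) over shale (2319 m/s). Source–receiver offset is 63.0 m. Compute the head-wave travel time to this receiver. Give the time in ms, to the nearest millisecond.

t = x/V₂ + 2h·√(V₂²−V₁²)/(V₁V₂).
√(V₂²−V₁²) = √(2319²−636²) = 2230.1 m/s; delay term = 2·28.4·2230.1/(636·2319) = 0.08588 s.
t = 63.0/2319 + 0.08588 = 0.11305 s.

113 ms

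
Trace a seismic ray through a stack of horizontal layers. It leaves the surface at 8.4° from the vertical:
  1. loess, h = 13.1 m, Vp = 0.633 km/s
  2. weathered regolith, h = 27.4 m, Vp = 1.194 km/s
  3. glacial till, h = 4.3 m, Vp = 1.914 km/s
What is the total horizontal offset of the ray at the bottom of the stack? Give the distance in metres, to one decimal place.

11.9 m

p = sin θ₁/V₁ = sin 8.4°/0.633 = 2.3078e-01 s/km is conserved through the stack.
Layer 1: θ = 8.40°; offset = 13.1·tan 8.40° = 1.934 m.
Layer 2: sin θ = p·1.194 = 0.2755 → θ = 15.99°; offset = 27.4·tan 15.99° = 7.854 m.
Layer 3: sin θ = p·1.914 = 0.4417 → θ = 26.21°; offset = 4.3·tan 26.21° = 2.117 m.
Total horizontal offset = 11.906 m.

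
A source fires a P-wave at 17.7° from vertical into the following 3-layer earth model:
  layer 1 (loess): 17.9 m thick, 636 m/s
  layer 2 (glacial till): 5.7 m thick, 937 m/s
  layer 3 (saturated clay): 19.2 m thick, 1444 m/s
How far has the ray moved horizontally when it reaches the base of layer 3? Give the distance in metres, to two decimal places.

26.89 m

Apply Snell's law at each interface; in layer i the horizontal offset is hᵢ·tan θᵢ.
Layer 1: θ = 17.70°; offset = 17.9·tan 17.70° = 5.7126 m.
Layer 2: sin θ = 937·sin 17.7°/636 = 0.4479, θ = 26.61°; offset = 5.7·tan 26.61° = 2.8557 m.
Layer 3: sin θ = 1444·sin 17.7°/636 = 0.6903, θ = 43.65°; offset = 19.2·tan 43.65° = 18.3178 m.
Σ offsets = 26.8861 m.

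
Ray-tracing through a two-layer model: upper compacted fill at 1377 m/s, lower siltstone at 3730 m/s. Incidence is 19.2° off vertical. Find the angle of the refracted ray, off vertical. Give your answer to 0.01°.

Snell's law: sin θ₂ = (V₂/V₁)·sin θ₁ = (3730/1377)·sin 19.2° = 0.8908.
θ₂ = sin⁻¹(0.8908) = 62.98° (from vertical).

62.98°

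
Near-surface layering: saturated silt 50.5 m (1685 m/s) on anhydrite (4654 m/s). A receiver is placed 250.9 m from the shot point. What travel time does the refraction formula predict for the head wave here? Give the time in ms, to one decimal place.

t = x/V₂ + 2h·√(V₂²−V₁²)/(V₁V₂).
√(V₂²−V₁²) = √(4654²−1685²) = 4338.3 m/s; delay term = 2·50.5·4338.3/(1685·4654) = 0.05587 s.
t = 250.9/4654 + 0.05587 = 0.10978 s.

109.8 ms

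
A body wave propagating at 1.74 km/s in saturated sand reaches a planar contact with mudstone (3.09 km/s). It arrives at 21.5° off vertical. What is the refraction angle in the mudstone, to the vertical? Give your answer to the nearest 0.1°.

40.6°

Snell's law: sin θ₂ = (V₂/V₁)·sin θ₁ = (3.09/1.74)·sin 21.5° = 0.6509.
θ₂ = arcsin 0.6509 = 40.61° from the normal.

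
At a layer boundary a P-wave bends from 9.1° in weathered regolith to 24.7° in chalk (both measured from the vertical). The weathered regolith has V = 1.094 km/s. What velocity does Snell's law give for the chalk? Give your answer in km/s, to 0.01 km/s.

Snell's law: sin 9.1°/V₁ = sin 24.7°/V₂.
V₂ = V₁·sin 24.7°/sin 9.1° = 1.094 × 2.6421 = 2.89 km/s.

2.89 km/s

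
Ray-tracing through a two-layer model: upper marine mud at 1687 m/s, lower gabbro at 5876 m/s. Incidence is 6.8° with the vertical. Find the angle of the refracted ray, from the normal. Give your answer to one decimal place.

24.4°

sin θ₁/V₁ = sin θ₂/V₂ ⇒ sin θ₂ = 5876·sin 6.8°/1687 = 5876·0.1184/1687 = 0.4124.
θ₂ = arcsin 0.4124 = 24.36° from the normal.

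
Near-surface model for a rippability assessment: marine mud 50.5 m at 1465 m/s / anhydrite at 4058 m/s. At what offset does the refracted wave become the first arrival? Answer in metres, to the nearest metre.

x_cross = 2h·√((V₂+V₁)/(V₂−V₁)).
(V₂+V₁)/(V₂−V₁) = (4058+1465)/(4058−1465) = 2.1300; √ = 1.4594.
x_cross = 2·50.5·1.4594 = 147.40 m.

147 m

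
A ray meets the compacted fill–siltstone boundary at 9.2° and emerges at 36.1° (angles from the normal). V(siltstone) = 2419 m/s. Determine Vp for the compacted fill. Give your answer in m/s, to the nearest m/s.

656 m/s

Snell's law: sin 9.2°/V₁ = sin 36.1°/V₂.
V₁ = V₂·sin 9.2°/sin 36.1° = 2419 × 0.2714 = 656.41 m/s.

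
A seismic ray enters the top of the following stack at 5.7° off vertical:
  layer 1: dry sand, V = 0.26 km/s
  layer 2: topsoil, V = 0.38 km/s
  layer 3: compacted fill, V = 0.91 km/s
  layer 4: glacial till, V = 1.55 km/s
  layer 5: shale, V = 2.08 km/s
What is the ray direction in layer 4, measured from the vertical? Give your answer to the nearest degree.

Ray parameter p = sin 5.7° / 0.26 = 3.8200e-01 s/km.
sin θ_4 = p·V_4 = 3.8200e-01 × 1.55 = 0.5921.
θ_4 = arcsin 0.5921 = 36.31°.

36°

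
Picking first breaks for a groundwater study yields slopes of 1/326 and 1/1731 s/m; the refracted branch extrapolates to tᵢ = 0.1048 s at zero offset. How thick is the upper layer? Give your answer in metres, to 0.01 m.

θ_c = arcsin(326/1731) = 10.86°; cos θ_c = 0.9821.
tᵢ = 2h cos θ_c/V₁ ⇒ h = tᵢ·V₁/(2 cos θ_c) = 0.1048·326/(2·0.9821) = 17.39 m.

17.39 m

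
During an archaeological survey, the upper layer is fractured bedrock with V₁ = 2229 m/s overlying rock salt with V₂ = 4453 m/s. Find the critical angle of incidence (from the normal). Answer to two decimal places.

At critical incidence the refracted ray runs along the interface (θ₂ = 90°), so sin θ_c = V₁/V₂.
θ_c = arcsin(2229/4453) = arcsin 0.5006 = 30.04°.

30.04°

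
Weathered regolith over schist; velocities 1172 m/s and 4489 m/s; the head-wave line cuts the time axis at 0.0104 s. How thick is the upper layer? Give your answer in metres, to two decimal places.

6.31 m

θ_c = arcsin(1172/4489) = 15.13°; cos θ_c = 0.9653.
tᵢ = 2h cos θ_c/V₁ ⇒ h = tᵢ·V₁/(2 cos θ_c) = 0.0104·1172/(2·0.9653) = 6.31 m.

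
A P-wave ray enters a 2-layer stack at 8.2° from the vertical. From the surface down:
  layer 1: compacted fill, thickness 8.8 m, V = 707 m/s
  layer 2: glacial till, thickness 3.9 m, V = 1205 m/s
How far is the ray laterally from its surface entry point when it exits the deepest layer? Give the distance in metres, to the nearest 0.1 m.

2.2 m

p = sin θ₁/V₁ = sin 8.2°/707 = 2.0174e-04 s/m is conserved through the stack.
Layer 1: θ = 8.20°; offset = 8.8·tan 8.20° = 1.268 m.
Layer 2: sin θ = p·1205 = 0.2431 → θ = 14.07°; offset = 3.9·tan 14.07° = 0.977 m.
Total horizontal offset = 2.245 m.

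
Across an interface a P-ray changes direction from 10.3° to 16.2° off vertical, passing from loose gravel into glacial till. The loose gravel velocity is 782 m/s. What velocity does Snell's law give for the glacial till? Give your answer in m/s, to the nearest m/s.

1220 m/s

Snell's law: sin 10.3°/V₁ = sin 16.2°/V₂.
V₂ = V₁·sin 16.2°/sin 10.3° = 782 × 1.5603 = 1220.18 m/s.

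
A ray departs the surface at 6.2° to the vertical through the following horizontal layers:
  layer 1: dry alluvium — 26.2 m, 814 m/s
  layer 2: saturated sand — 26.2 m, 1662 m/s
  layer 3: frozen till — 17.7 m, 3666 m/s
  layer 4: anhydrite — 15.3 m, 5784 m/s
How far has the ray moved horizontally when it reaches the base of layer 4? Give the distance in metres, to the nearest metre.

37 m

Apply Snell's law at each interface; in layer i the horizontal offset is hᵢ·tan θᵢ.
Layer 1: θ = 6.20°; offset = 26.2·tan 6.20° = 2.846 m.
Layer 2: sin θ = 1662·sin 6.2°/814 = 0.2205, θ = 12.74°; offset = 26.2·tan 12.74° = 5.923 m.
Layer 3: sin θ = 3666·sin 6.2°/814 = 0.4864, θ = 29.10°; offset = 17.7·tan 29.10° = 9.853 m.
Layer 4: sin θ = 5784·sin 6.2°/814 = 0.7674, θ = 50.12°; offset = 15.3·tan 50.12° = 18.313 m.
Total horizontal offset = 36.935 m.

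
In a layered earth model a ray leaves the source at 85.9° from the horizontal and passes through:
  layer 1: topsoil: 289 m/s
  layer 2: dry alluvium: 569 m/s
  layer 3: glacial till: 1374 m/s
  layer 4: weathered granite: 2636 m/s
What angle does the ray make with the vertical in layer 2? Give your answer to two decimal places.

8.09°

From the normal: θ₁ = 90° − 85.9° = 4.1°.
Ray parameter p = sin 4.1° / 289 = 2.4740e-04 s/m.
sin θ_2 = p·V_2 = 2.4740e-04 × 569 = 0.1408.
θ_2 = arcsin 0.1408 = 8.09°.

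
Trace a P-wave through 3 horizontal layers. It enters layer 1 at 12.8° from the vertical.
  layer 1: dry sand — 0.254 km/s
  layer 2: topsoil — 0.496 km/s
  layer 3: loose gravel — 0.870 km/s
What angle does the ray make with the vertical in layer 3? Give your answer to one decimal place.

49.4°

Ray parameter p = sin 12.8° / 0.254 = 8.7224e-01 s/km.
sin θ_3 = p·V_3 = 8.7224e-01 × 0.870 = 0.7588.
θ_3 = arcsin 0.7588 = 49.36°.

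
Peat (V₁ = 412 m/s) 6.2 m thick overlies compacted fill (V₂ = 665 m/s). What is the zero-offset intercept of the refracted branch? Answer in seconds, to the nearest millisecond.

0.024 s

tᵢ = 2h·√(V₂²−V₁²)/(V₁V₂).
√(V₂²−V₁²) = √(665²−412²) = 522.0 m/s.
tᵢ = 2·6.2·522.0/(412·665) = 0.02362 s.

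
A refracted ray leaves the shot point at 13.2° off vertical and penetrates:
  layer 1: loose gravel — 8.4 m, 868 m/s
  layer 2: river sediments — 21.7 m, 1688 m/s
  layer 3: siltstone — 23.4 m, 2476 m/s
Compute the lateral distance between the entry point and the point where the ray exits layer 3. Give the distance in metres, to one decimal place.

p = sin θ₁/V₁ = sin 13.2°/868 = 2.6308e-04 s/m is conserved through the stack.
Layer 1: θ = 13.20°; offset = 8.4·tan 13.20° = 1.970 m.
Layer 2: sin θ = p·1688 = 0.4441 → θ = 26.36°; offset = 21.7·tan 26.36° = 10.755 m.
Layer 3: sin θ = p·2476 = 0.6514 → θ = 40.65°; offset = 23.4·tan 40.65° = 20.089 m.
Summing the layer offsets gives 32.814 m.

32.8 m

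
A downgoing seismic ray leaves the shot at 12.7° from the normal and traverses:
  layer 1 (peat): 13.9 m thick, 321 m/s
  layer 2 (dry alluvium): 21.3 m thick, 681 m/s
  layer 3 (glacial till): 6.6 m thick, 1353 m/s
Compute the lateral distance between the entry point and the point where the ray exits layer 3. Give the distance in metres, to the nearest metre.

Apply Snell's law at each interface; in layer i the horizontal offset is hᵢ·tan θᵢ.
Layer 1: θ = 12.70°; offset = 13.9·tan 12.70° = 3.133 m.
Layer 2: sin θ = 681·sin 12.7°/321 = 0.4664, θ = 27.80°; offset = 21.3·tan 27.80° = 11.231 m.
Layer 3: sin θ = 1353·sin 12.7°/321 = 0.9266, θ = 67.92°; offset = 6.6·tan 67.92° = 16.268 m.
Σ offsets = 30.631 m.

31 m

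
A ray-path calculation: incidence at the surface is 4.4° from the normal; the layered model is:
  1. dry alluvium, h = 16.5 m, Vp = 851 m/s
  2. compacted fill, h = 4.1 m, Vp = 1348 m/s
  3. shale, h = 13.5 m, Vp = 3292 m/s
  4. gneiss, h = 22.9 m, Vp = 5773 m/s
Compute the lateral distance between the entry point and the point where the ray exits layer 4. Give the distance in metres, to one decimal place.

Ray parameter p = sin 4.4° / 851 m/s = 9.0152e-05 s/m.
Layer 1: θ = 4.40°; offset = 16.5·tan 4.40° = 1.270 m.
Layer 2: sin θ = p·1348 = 0.1215 → θ = 6.98°; offset = 4.1·tan 6.98° = 0.502 m.
Layer 3: sin θ = p·3292 = 0.2968 → θ = 17.26°; offset = 13.5·tan 17.26° = 4.196 m.
Layer 4: sin θ = p·5773 = 0.5204 → θ = 31.36°; offset = 22.9·tan 31.36° = 13.957 m.
Summing the layer offsets gives 19.925 m.

19.9 m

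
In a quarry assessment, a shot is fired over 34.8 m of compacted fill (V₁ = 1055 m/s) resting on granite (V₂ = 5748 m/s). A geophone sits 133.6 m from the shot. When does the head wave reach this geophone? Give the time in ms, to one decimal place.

θ_c = arcsin(V₁/V₂) = arcsin(1055/5748) = 10.58°, cos θ_c = 0.9830.
Intercept time tᵢ = 2h cos θ_c / V₁ = 2·34.8·0.9830/1055 = 0.06485 s.
t = x/V₂ + tᵢ = 133.6/5748 + 0.06485 = 0.08809 s.

88.1 ms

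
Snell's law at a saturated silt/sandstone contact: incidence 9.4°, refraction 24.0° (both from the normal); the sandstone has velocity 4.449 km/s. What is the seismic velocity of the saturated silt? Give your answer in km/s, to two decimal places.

Snell's law: sin 9.4°/V₁ = sin 24.0°/V₂.
V₁ = V₂·sin 9.4°/sin 24.0° = 4.449 × 0.4016 = 1.79 km/s.

1.79 km/s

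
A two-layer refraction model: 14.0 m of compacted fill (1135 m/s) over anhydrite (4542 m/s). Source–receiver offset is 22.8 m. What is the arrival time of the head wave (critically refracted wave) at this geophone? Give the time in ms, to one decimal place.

28.9 ms

θ_c = arcsin(V₁/V₂) = arcsin(1135/4542) = 14.47°, cos θ_c = 0.9683.
Intercept time tᵢ = 2h cos θ_c / V₁ = 2·14.0·0.9683/1135 = 0.02389 s.
t = x/V₂ + tᵢ = 22.8/4542 + 0.02389 = 0.02891 s.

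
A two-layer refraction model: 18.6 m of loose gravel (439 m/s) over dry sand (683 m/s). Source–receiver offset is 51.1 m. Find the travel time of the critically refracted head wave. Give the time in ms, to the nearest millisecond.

140 ms

t = x/V₂ + 2h·√(V₂²−V₁²)/(V₁V₂).
√(V₂²−V₁²) = √(683²−439²) = 523.2 m/s; delay term = 2·18.6·523.2/(439·683) = 0.06492 s.
t = 51.1/683 + 0.06492 = 0.13973 s.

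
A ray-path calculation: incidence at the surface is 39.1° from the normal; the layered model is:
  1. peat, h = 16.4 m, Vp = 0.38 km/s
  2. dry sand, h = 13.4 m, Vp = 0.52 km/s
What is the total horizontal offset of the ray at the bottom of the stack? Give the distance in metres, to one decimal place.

36.2 m

Apply Snell's law at each interface; in layer i the horizontal offset is hᵢ·tan θᵢ.
Layer 1: θ = 39.10°; offset = 16.4·tan 39.10° = 13.328 m.
Layer 2: sin θ = 0.52·sin 39.1°/0.38 = 0.8630, θ = 59.66°; offset = 13.4·tan 59.66° = 22.893 m.
Summing the layer offsets gives 36.221 m.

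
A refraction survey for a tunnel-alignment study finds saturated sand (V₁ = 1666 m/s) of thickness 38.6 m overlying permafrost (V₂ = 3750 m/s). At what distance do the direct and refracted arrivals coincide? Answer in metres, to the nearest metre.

θ_c = arcsin(1666/3750) = 26.38°, so cos θ_c = 0.8959 and tᵢ = 2h cos θ_c/V₁ = 0.0415 s.
At crossover x/V₁ = x/V₂ + tᵢ ⇒ x = tᵢ/(1/V₁ − 1/V₂) = 0.04151/(6.0024e-04 − 2.6667e-04) = 124.45 m.

124 m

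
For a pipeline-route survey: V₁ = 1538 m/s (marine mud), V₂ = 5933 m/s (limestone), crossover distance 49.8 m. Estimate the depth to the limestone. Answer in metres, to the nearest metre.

19 m

h = (x_cross/2)·√((V₂−V₁)/(V₂+V₁)).
(V₂−V₁)/(V₂+V₁) = (5933−1538)/(5933+1538) = 0.5883; √ = 0.7670.
h = (49.8/2)·0.7670 = 19.10 m.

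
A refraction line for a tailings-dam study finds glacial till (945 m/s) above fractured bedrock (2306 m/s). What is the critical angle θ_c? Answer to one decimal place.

24.2°

At critical incidence the refracted ray runs along the interface (θ₂ = 90°), so sin θ_c = V₁/V₂.
θ_c = arcsin(945/2306) = arcsin 0.4098 = 24.19°.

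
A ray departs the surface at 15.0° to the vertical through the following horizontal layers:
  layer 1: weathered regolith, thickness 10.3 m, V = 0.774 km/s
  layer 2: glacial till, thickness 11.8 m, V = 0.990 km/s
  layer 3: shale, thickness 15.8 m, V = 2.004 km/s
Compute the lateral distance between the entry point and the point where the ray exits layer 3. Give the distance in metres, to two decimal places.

Apply Snell's law at each interface; in layer i the horizontal offset is hᵢ·tan θᵢ.
Layer 1: θ = 15.00°; offset = 10.3·tan 15.00° = 2.7599 m.
Layer 2: sin θ = 0.990·sin 15.0°/0.774 = 0.3310, θ = 19.33°; offset = 11.8·tan 19.33° = 4.1398 m.
Layer 3: sin θ = 2.004·sin 15.0°/0.774 = 0.6701, θ = 42.08°; offset = 15.8·tan 42.08° = 14.2646 m.
Σ offsets = 21.1642 m.

21.16 m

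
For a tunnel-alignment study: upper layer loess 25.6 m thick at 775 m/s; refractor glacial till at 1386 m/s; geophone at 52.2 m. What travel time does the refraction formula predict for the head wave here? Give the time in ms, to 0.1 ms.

92.4 ms

t = x/V₂ + 2h·√(V₂²−V₁²)/(V₁V₂).
√(V₂²−V₁²) = √(1386²−775²) = 1149.1 m/s; delay term = 2·25.6·1149.1/(775·1386) = 0.05477 s.
t = 52.2/1386 + 0.05477 = 0.09243 s.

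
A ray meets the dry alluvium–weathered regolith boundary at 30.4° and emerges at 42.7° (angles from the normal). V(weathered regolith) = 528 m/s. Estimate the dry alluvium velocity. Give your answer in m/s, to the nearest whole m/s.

394 m/s

Snell's law: sin 30.4°/V₁ = sin 42.7°/V₂.
V₁ = V₂·sin 30.4°/sin 42.7° = 528 × 0.7462 = 393.99 m/s.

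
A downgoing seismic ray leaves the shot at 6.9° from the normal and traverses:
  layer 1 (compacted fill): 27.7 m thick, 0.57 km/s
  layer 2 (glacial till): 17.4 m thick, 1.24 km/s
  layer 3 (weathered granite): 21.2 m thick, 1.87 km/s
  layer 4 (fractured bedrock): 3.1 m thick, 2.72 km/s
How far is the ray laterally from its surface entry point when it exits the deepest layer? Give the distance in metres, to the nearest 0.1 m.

Ray parameter p = sin 6.9° / 0.57 km/s = 2.1077e-01 s/km.
Layer 1: θ = 6.90°; offset = 27.7·tan 6.90° = 3.352 m.
Layer 2: sin θ = p·1.24 = 0.2614 → θ = 15.15°; offset = 17.4·tan 15.15° = 4.711 m.
Layer 3: sin θ = p·1.87 = 0.3941 → θ = 23.21°; offset = 21.2·tan 23.21° = 9.092 m.
Layer 4: sin θ = p·2.72 = 0.5733 → θ = 34.98°; offset = 3.1·tan 34.98° = 2.169 m.
Total horizontal offset = 19.324 m.

19.3 m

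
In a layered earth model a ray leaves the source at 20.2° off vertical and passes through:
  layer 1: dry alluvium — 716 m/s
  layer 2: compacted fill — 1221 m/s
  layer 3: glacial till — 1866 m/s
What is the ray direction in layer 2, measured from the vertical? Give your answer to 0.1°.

36.1°

Snell's law across each interface conserves sin θ / V, so sin θ_2 = V_2·sin θ₁/V₁.
sin θ_2 = 1221 × sin 20.2° / 716 = 0.5888.
θ_2 = 36.07° from the vertical.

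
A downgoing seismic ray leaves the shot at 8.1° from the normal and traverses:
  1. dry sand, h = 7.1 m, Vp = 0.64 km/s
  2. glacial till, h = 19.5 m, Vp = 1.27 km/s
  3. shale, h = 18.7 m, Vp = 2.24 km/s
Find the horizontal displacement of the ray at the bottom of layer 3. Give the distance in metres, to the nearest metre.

Apply Snell's law at each interface; in layer i the horizontal offset is hᵢ·tan θᵢ.
Layer 1: θ = 8.10°; offset = 7.1·tan 8.10° = 1.010 m.
Layer 2: sin θ = 1.27·sin 8.1°/0.64 = 0.2796, θ = 16.24°; offset = 19.5·tan 16.24° = 5.679 m.
Layer 3: sin θ = 2.24·sin 8.1°/0.64 = 0.4932, θ = 29.55°; offset = 18.7·tan 29.55° = 10.601 m.
Total horizontal offset = 17.290 m.

17 m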